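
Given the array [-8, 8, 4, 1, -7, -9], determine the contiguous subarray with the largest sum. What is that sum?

Using Kadane's algorithm on [-8, 8, 4, 1, -7, -9]:

Scanning through the array:
Position 1 (value 8): max_ending_here = 8, max_so_far = 8
Position 2 (value 4): max_ending_here = 12, max_so_far = 12
Position 3 (value 1): max_ending_here = 13, max_so_far = 13
Position 4 (value -7): max_ending_here = 6, max_so_far = 13
Position 5 (value -9): max_ending_here = -3, max_so_far = 13

Maximum subarray: [8, 4, 1]
Maximum sum: 13

The maximum subarray is [8, 4, 1] with sum 13. This subarray runs from index 1 to index 3.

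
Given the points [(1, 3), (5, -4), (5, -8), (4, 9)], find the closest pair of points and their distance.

Computing all pairwise distances among 4 points:

d((1, 3), (5, -4)) = 8.0623
d((1, 3), (5, -8)) = 11.7047
d((1, 3), (4, 9)) = 6.7082
d((5, -4), (5, -8)) = 4.0 <-- minimum
d((5, -4), (4, 9)) = 13.0384
d((5, -8), (4, 9)) = 17.0294

Closest pair: (5, -4) and (5, -8) with distance 4.0

The closest pair is (5, -4) and (5, -8) with Euclidean distance 4.0. For 4 points, brute-force pairwise comparison is shown above. For large n, the divide-and-conquer algorithm (sort by x, recurse on halves, check the dividing strip) achieves O(n log n).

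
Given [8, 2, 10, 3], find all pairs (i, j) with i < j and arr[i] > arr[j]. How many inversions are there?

Finding inversions in [8, 2, 10, 3]:

(0, 1): arr[0]=8 > arr[1]=2
(0, 3): arr[0]=8 > arr[3]=3
(2, 3): arr[2]=10 > arr[3]=3

Total inversions: 3

The array has 3 inversion(s): (0,1), (0,3), (2,3). Each pair (i,j) satisfies i < j and arr[i] > arr[j].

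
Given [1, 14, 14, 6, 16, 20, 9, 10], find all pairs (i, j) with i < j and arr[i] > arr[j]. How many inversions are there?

Finding inversions in [1, 14, 14, 6, 16, 20, 9, 10]:

(1, 3): arr[1]=14 > arr[3]=6
(1, 6): arr[1]=14 > arr[6]=9
(1, 7): arr[1]=14 > arr[7]=10
(2, 3): arr[2]=14 > arr[3]=6
(2, 6): arr[2]=14 > arr[6]=9
(2, 7): arr[2]=14 > arr[7]=10
(4, 6): arr[4]=16 > arr[6]=9
(4, 7): arr[4]=16 > arr[7]=10
(5, 6): arr[5]=20 > arr[6]=9
(5, 7): arr[5]=20 > arr[7]=10

Total inversions: 10

The array has 10 inversion(s): (1,3), (1,6), (1,7), (2,3), (2,6), (2,7), (4,6), (4,7), (5,6), (5,7). Each pair (i,j) satisfies i < j and arr[i] > arr[j].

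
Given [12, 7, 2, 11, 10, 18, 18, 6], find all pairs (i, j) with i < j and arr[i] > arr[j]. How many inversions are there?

Finding inversions in [12, 7, 2, 11, 10, 18, 18, 6]:

(0, 1): arr[0]=12 > arr[1]=7
(0, 2): arr[0]=12 > arr[2]=2
(0, 3): arr[0]=12 > arr[3]=11
(0, 4): arr[0]=12 > arr[4]=10
(0, 7): arr[0]=12 > arr[7]=6
(1, 2): arr[1]=7 > arr[2]=2
(1, 7): arr[1]=7 > arr[7]=6
(3, 4): arr[3]=11 > arr[4]=10
(3, 7): arr[3]=11 > arr[7]=6
(4, 7): arr[4]=10 > arr[7]=6
(5, 7): arr[5]=18 > arr[7]=6
(6, 7): arr[6]=18 > arr[7]=6

Total inversions: 12

The array has 12 inversion(s): (0,1), (0,2), (0,3), (0,4), (0,7), (1,2), (1,7), (3,4), (3,7), (4,7), (5,7), (6,7). Each pair (i,j) satisfies i < j and arr[i] > arr[j].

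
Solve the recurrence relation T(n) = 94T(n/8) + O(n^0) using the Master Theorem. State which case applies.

Master Theorem for T(n) = 94T(n/8) + O(n^0):

a = 94, b = 8, c = 0
log_b(a) = log_8(94) = 2.1849

Case 1: c = 0 < log_8(94) = 2.1849
T(n) = O(n^(log_8 94))

For T(n) = 94T(n/8) + O(n^0): log_8(94) = 2.1849. This is Case 1 of the Master Theorem (c < log_b(a), work dominated by leaves), giving O(n^(log_8 94)).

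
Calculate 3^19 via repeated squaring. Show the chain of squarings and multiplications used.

Computing 3^19 by squaring (build up from 3^1; each line after the first costs one multiplication):

3^1 = 3
3^2 = (3^1)^2 = 3^2 = 9
3^4 = (3^2)^2 = 9^2 = 81
3^8 = (3^4)^2 = 81^2 = 6561
3^9 = 3 * 3^8 = 3 * 6561 = 19683
3^18 = (3^9)^2 = 19683^2 = 387420489
3^19 = 3 * 3^18 = 3 * 387420489 = 1162261467

Result: 1162261467
Multiplications needed: 6 (6 lines after 3^1)

3^19 = 1162261467. Using exponentiation by squaring, this requires 6 multiplications. The key idea: if the exponent is even, square the half-power; if odd, multiply by the base once.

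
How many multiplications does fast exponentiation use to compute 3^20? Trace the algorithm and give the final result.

Computing 3^20 by squaring (build up from 3^1; each line after the first costs one multiplication):

3^1 = 3
3^2 = (3^1)^2 = 3^2 = 9
3^4 = (3^2)^2 = 9^2 = 81
3^5 = 3 * 3^4 = 3 * 81 = 243
3^10 = (3^5)^2 = 243^2 = 59049
3^20 = (3^10)^2 = 59049^2 = 3486784401

Result: 3486784401
Multiplications needed: 5 (5 lines after 3^1)

3^20 = 3486784401. Using exponentiation by squaring, this requires 5 multiplications. The key idea: if the exponent is even, square the half-power; if odd, multiply by the base once.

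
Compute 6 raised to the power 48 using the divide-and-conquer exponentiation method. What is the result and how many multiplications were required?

Computing 6^48 by squaring (build up from 6^1; each line after the first costs one multiplication):

6^1 = 6
6^2 = (6^1)^2 = 6^2 = 36
6^3 = 6 * 6^2 = 6 * 36 = 216
6^6 = (6^3)^2 = 216^2 = 46656
6^12 = (6^6)^2 = 46656^2 = 2176782336
6^24 = (6^12)^2 = 2176782336^2 = 4738381338321616896
6^48 = (6^24)^2 = 4738381338321616896^2 = 22452257707354557240087211123792674816

Result: 22452257707354557240087211123792674816
Multiplications needed: 6 (6 lines after 6^1)

6^48 = 22452257707354557240087211123792674816. Using exponentiation by squaring, this requires 6 multiplications. The key idea: if the exponent is even, square the half-power; if odd, multiply by the base once.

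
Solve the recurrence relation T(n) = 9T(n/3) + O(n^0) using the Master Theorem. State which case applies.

Master Theorem for T(n) = 9T(n/3) + O(n^0):

a = 9, b = 3, c = 0
log_b(a) = log_3(9) = 2.0000

Case 1: c = 0 < log_3(9) = 2.0000
T(n) = O(n^(log_3 9)) = O(n^2)

For T(n) = 9T(n/3) + O(n^0): log_3(9) = 2.0000. This is Case 1 of the Master Theorem (c < log_b(a), work dominated by leaves), giving O(n^2).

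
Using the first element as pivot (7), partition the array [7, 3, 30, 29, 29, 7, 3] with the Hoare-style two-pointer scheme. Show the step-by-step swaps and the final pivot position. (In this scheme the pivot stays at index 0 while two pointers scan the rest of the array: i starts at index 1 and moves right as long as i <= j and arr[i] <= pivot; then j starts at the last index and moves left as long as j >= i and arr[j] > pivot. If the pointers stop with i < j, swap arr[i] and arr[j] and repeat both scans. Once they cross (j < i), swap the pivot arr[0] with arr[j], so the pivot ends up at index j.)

Hoare-style two-pointer partition with pivot = 7:

Initial array: [7, 3, 30, 29, 29, 7, 3]

Pointers start at i = 1, j = 6.
i stops at index 2 (arr[2]=30 > 7), j stops at index 6 (arr[6]=3 <= 7): swap arr[2] and arr[6], array becomes [7, 3, 3, 29, 29, 7, 30]
i stops at index 3 (arr[3]=29 > 7), j stops at index 5 (arr[5]=7 <= 7): swap arr[3] and arr[5], array becomes [7, 3, 3, 7, 29, 29, 30]
i ends at 4, j ends at 3: the pointers have crossed (j < i), so scanning stops.

Swap pivot arr[0] with arr[3] to place pivot at position 3: [7, 3, 3, 7, 29, 29, 30]
Pivot position: 3

After partitioning with pivot 7, the array becomes [7, 3, 3, 7, 29, 29, 30]. The pivot is placed at index 3. All elements to the left of the pivot are <= 7, and all elements to the right are > 7.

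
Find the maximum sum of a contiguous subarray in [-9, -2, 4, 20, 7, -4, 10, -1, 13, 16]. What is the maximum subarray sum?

Using Kadane's algorithm on [-9, -2, 4, 20, 7, -4, 10, -1, 13, 16]:

Scanning through the array:
Position 1 (value -2): max_ending_here = -2, max_so_far = -2
Position 2 (value 4): max_ending_here = 4, max_so_far = 4
Position 3 (value 20): max_ending_here = 24, max_so_far = 24
Position 4 (value 7): max_ending_here = 31, max_so_far = 31
Position 5 (value -4): max_ending_here = 27, max_so_far = 31
Position 6 (value 10): max_ending_here = 37, max_so_far = 37
Position 7 (value -1): max_ending_here = 36, max_so_far = 37
Position 8 (value 13): max_ending_here = 49, max_so_far = 49
Position 9 (value 16): max_ending_here = 65, max_so_far = 65

Maximum subarray: [4, 20, 7, -4, 10, -1, 13, 16]
Maximum sum: 65

The maximum subarray is [4, 20, 7, -4, 10, -1, 13, 16] with sum 65. This subarray runs from index 2 to index 9.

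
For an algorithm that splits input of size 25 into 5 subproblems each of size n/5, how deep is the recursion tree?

For divide and conquer with division factor 5:

Problem sizes at each level:
Level 0: 25
Level 1: 5
Level 2: 1

The root is level 0 and the size-1 base case is level 2 (the tree spans levels 0 through 2, i.e. 3 levels counting the root), so the depth is the number of divisions: log_5(25) = 2

The recursion tree depth is log_5(25) = 2. At each level, the problem size is divided by 5, so it takes 2 divisions to reduce to a base case of size 1. The algorithm makes 5 recursive calls at each level.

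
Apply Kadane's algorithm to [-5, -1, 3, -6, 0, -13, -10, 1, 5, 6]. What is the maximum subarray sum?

Using Kadane's algorithm on [-5, -1, 3, -6, 0, -13, -10, 1, 5, 6]:

Scanning through the array:
Position 1 (value -1): max_ending_here = -1, max_so_far = -1
Position 2 (value 3): max_ending_here = 3, max_so_far = 3
Position 3 (value -6): max_ending_here = -3, max_so_far = 3
Position 4 (value 0): max_ending_here = 0, max_so_far = 3
Position 5 (value -13): max_ending_here = -13, max_so_far = 3
Position 6 (value -10): max_ending_here = -10, max_so_far = 3
Position 7 (value 1): max_ending_here = 1, max_so_far = 3
Position 8 (value 5): max_ending_here = 6, max_so_far = 6
Position 9 (value 6): max_ending_here = 12, max_so_far = 12

Maximum subarray: [1, 5, 6]
Maximum sum: 12

The maximum subarray is [1, 5, 6] with sum 12. This subarray runs from index 7 to index 9.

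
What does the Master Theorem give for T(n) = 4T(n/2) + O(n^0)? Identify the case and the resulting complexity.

Master Theorem for T(n) = 4T(n/2) + O(n^0):

a = 4, b = 2, c = 0
log_b(a) = log_2(4) = 2.0000

Case 1: c = 0 < log_2(4) = 2.0000
T(n) = O(n^(log_2 4)) = O(n^2)

For T(n) = 4T(n/2) + O(n^0): log_2(4) = 2.0000. This is Case 1 of the Master Theorem (c < log_b(a), work dominated by leaves), giving O(n^2).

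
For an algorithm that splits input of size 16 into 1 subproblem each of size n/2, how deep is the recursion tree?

For divide and conquer with division factor 2:

Problem sizes at each level:
Level 0: 16
Level 1: 8
Level 2: 4
Level 3: 2
Level 4: 1

The root is level 0 and the size-1 base case is level 4 (the tree spans levels 0 through 4, i.e. 5 levels counting the root), so the depth is the number of divisions: log_2(16) = 4

The recursion tree depth is log_2(16) = 4. At each level, the problem size is divided by 2, so it takes 4 divisions to reduce to a base case of size 1. The algorithm makes 1 recursive call at each level.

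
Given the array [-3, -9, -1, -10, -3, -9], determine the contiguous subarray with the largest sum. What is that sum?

Using Kadane's algorithm on [-3, -9, -1, -10, -3, -9]:

Scanning through the array:
Position 1 (value -9): max_ending_here = -9, max_so_far = -3
Position 2 (value -1): max_ending_here = -1, max_so_far = -1
Position 3 (value -10): max_ending_here = -10, max_so_far = -1
Position 4 (value -3): max_ending_here = -3, max_so_far = -1
Position 5 (value -9): max_ending_here = -9, max_so_far = -1

Maximum subarray: [-1]
Maximum sum: -1

The maximum subarray is [-1] with sum -1. This subarray runs from index 2 to index 2.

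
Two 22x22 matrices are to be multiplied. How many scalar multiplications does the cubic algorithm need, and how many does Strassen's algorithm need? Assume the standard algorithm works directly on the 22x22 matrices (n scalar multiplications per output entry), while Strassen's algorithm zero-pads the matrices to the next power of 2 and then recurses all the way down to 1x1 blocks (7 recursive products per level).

Matrix multiplication for 22x22 matrices:

Strassen's algorithm requires power-of-2 dimensions. Pad 22x22 to 32x32 (next power of 2).

Standard algorithm: 22^3 = 10648 multiplications
Strassen's algorithm: 7^(log2(32)) = 7^5 = 16807 multiplications
Difference: 10648 - 16807 = -6159 (Strassen uses MORE here due to padding overhead — for small or just-over-power-of-2 n, padding can outweigh the per-level savings)

Standard: 10648 multiplications (22^3). Strassen: 16807 multiplications (7^5, after padding to 32x32). Strassen reduces 8 recursive multiplications to 7 at each level.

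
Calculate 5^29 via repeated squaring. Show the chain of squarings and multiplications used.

Computing 5^29 by squaring (build up from 5^1; each line after the first costs one multiplication):

5^1 = 5
5^2 = (5^1)^2 = 5^2 = 25
5^3 = 5 * 5^2 = 5 * 25 = 125
5^6 = (5^3)^2 = 125^2 = 15625
5^7 = 5 * 5^6 = 5 * 15625 = 78125
5^14 = (5^7)^2 = 78125^2 = 6103515625
5^28 = (5^14)^2 = 6103515625^2 = 37252902984619140625
5^29 = 5 * 5^28 = 5 * 37252902984619140625 = 186264514923095703125

Result: 186264514923095703125
Multiplications needed: 7 (7 lines after 5^1)

5^29 = 186264514923095703125. Using exponentiation by squaring, this requires 7 multiplications. The key idea: if the exponent is even, square the half-power; if odd, multiply by the base once.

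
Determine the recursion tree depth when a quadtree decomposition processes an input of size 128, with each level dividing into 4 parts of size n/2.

For divide and conquer with division factor 2:

Problem sizes at each level:
Level 0: 128
Level 1: 64
Level 2: 32
Level 3: 16
Level 4: 8
Level 5: 4
Level 6: 2
Level 7: 1

The root is level 0 and the size-1 base case is level 7 (the tree spans levels 0 through 7, i.e. 8 levels counting the root), so the depth is the number of divisions: log_2(128) = 7

The recursion tree depth is log_2(128) = 7. At each level, the problem size is divided by 2, so it takes 7 divisions to reduce to a base case of size 1. The algorithm makes 4 recursive calls at each level.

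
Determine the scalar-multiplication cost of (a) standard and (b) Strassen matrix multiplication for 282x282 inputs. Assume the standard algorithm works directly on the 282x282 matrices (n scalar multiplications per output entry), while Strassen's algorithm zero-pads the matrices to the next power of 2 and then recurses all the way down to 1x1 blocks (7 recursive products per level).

Matrix multiplication for 282x282 matrices:

Strassen's algorithm requires power-of-2 dimensions. Pad 282x282 to 512x512 (next power of 2).

Standard algorithm: 282^3 = 22425768 multiplications
Strassen's algorithm: 7^(log2(512)) = 7^9 = 40353607 multiplications
Difference: 22425768 - 40353607 = -17927839 (Strassen uses MORE here due to padding overhead — for small or just-over-power-of-2 n, padding can outweigh the per-level savings)

Standard: 22425768 multiplications (282^3). Strassen: 40353607 multiplications (7^9, after padding to 512x512). Strassen reduces 8 recursive multiplications to 7 at each level.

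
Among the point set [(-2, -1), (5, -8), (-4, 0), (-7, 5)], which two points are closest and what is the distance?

Computing all pairwise distances among 4 points:

d((-2, -1), (5, -8)) = 9.8995
d((-2, -1), (-4, 0)) = 2.2361 <-- minimum
d((-2, -1), (-7, 5)) = 7.8102
d((5, -8), (-4, 0)) = 12.0416
d((5, -8), (-7, 5)) = 17.6918
d((-4, 0), (-7, 5)) = 5.831

Closest pair: (-2, -1) and (-4, 0) with distance 2.2361

The closest pair is (-2, -1) and (-4, 0) with Euclidean distance 2.2361. For 4 points, brute-force pairwise comparison is shown above. For large n, the divide-and-conquer algorithm (sort by x, recurse on halves, check the dividing strip) achieves O(n log n).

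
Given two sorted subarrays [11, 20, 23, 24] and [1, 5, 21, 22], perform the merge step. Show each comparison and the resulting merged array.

Merging process:

Compare 11 vs 1: take 1 from right. Merged: [1]
Compare 11 vs 5: take 5 from right. Merged: [1, 5]
Compare 11 vs 21: take 11 from left. Merged: [1, 5, 11]
Compare 20 vs 21: take 20 from left. Merged: [1, 5, 11, 20]
Compare 23 vs 21: take 21 from right. Merged: [1, 5, 11, 20, 21]
Compare 23 vs 22: take 22 from right. Merged: [1, 5, 11, 20, 21, 22]
Append remaining from left: [23, 24]. Merged: [1, 5, 11, 20, 21, 22, 23, 24]

Final merged array: [1, 5, 11, 20, 21, 22, 23, 24]
Total comparisons: 6

The merged array is [1, 5, 11, 20, 21, 22, 23, 24], requiring 6 comparisons. The merge step runs in O(n) time where n is the total number of elements.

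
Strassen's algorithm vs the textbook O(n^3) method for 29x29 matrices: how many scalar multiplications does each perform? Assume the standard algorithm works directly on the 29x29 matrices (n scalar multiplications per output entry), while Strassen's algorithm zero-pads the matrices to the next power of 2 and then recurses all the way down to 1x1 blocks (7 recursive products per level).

Matrix multiplication for 29x29 matrices:

Strassen's algorithm requires power-of-2 dimensions. Pad 29x29 to 32x32 (next power of 2).

Standard algorithm: 29^3 = 24389 multiplications
Strassen's algorithm: 7^(log2(32)) = 7^5 = 16807 multiplications
Savings: 24389 - 16807 = 7582 multiplications

Standard: 24389 multiplications (29^3). Strassen: 16807 multiplications (7^5, after padding to 32x32). Strassen reduces 8 recursive multiplications to 7 at each level.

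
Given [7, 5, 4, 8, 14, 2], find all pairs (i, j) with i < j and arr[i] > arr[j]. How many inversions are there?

Finding inversions in [7, 5, 4, 8, 14, 2]:

(0, 1): arr[0]=7 > arr[1]=5
(0, 2): arr[0]=7 > arr[2]=4
(0, 5): arr[0]=7 > arr[5]=2
(1, 2): arr[1]=5 > arr[2]=4
(1, 5): arr[1]=5 > arr[5]=2
(2, 5): arr[2]=4 > arr[5]=2
(3, 5): arr[3]=8 > arr[5]=2
(4, 5): arr[4]=14 > arr[5]=2

Total inversions: 8

The array has 8 inversion(s): (0,1), (0,2), (0,5), (1,2), (1,5), (2,5), (3,5), (4,5). Each pair (i,j) satisfies i < j and arr[i] > arr[j].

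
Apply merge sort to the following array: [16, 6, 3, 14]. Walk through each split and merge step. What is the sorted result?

Merge sort trace:

Split: [16, 6, 3, 14] -> [16, 6] and [3, 14]
  Split: [16, 6] -> [16] and [6]
  Merge: [16] + [6] -> [6, 16]
  Split: [3, 14] -> [3] and [14]
  Merge: [3] + [14] -> [3, 14]
Merge: [6, 16] + [3, 14] -> [3, 6, 14, 16]

Final sorted array: [3, 6, 14, 16]

The merge sort proceeds by recursively splitting the array and merging sorted halves.
After all merges, the sorted array is [3, 6, 14, 16].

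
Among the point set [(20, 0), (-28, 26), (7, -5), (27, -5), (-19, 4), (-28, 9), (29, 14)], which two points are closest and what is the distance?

Computing all pairwise distances among 7 points:

d((20, 0), (-28, 26)) = 54.5894
d((20, 0), (7, -5)) = 13.9284
d((20, 0), (27, -5)) = 8.6023 <-- minimum
d((20, 0), (-19, 4)) = 39.2046
d((20, 0), (-28, 9)) = 48.8365
d((20, 0), (29, 14)) = 16.6433
d((-28, 26), (7, -5)) = 46.7547
d((-28, 26), (27, -5)) = 63.1348
d((-28, 26), (-19, 4)) = 23.7697
d((-28, 26), (-28, 9)) = 17.0
d((-28, 26), (29, 14)) = 58.2495
d((7, -5), (27, -5)) = 20.0
d((7, -5), (-19, 4)) = 27.5136
d((7, -5), (-28, 9)) = 37.6962
d((7, -5), (29, 14)) = 29.0689
d((27, -5), (-19, 4)) = 46.8722
d((27, -5), (-28, 9)) = 56.7539
d((27, -5), (29, 14)) = 19.105
d((-19, 4), (-28, 9)) = 10.2956
d((-19, 4), (29, 14)) = 49.0306
d((-28, 9), (29, 14)) = 57.2189

Closest pair: (20, 0) and (27, -5) with distance 8.6023

The closest pair is (20, 0) and (27, -5) with Euclidean distance 8.6023. For 7 points, brute-force pairwise comparison is shown above. For large n, the divide-and-conquer algorithm (sort by x, recurse on halves, check the dividing strip) achieves O(n log n).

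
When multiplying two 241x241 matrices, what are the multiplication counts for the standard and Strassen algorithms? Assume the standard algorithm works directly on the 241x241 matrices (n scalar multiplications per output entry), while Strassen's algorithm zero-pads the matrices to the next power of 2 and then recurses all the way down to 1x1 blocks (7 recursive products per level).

Matrix multiplication for 241x241 matrices:

Strassen's algorithm requires power-of-2 dimensions. Pad 241x241 to 256x256 (next power of 2).

Standard algorithm: 241^3 = 13997521 multiplications
Strassen's algorithm: 7^(log2(256)) = 7^8 = 5764801 multiplications
Savings: 13997521 - 5764801 = 8232720 multiplications

Standard: 13997521 multiplications (241^3). Strassen: 5764801 multiplications (7^8, after padding to 256x256). Strassen reduces 8 recursive multiplications to 7 at each level.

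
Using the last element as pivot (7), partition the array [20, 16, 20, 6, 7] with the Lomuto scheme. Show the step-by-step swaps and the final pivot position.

Lomuto partition with pivot = 7:

Initial array: [20, 16, 20, 6, 7]

arr[0]=20 > 7: no swap
arr[1]=16 > 7: no swap
arr[2]=20 > 7: no swap
arr[3]=6 <= 7: swap with position 0, array becomes [6, 16, 20, 20, 7]

Place pivot at position 1: [6, 7, 20, 20, 16]
Pivot position: 1

After partitioning with pivot 7, the array becomes [6, 7, 20, 20, 16]. The pivot is placed at index 1. All elements to the left of the pivot are <= 7, and all elements to the right are > 7.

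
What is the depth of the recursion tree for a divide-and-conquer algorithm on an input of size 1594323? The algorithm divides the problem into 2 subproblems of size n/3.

For divide and conquer with division factor 3:

Problem sizes at each level:
Level 0: 1594323
Level 1: 531441
Level 2: 177147
Level 3: 59049
Level 4: 19683
Level 5: 6561
Level 6: 2187
Level 7: 729
Level 8: 243
Level 9: 81
Level 10: 27
Level 11: 9
Level 12: 3
Level 13: 1

The root is level 0 and the size-1 base case is level 13 (the tree spans levels 0 through 13, i.e. 14 levels counting the root), so the depth is the number of divisions: log_3(1594323) = 13

The recursion tree depth is log_3(1594323) = 13. At each level, the problem size is divided by 3, so it takes 13 divisions to reduce to a base case of size 1. The algorithm makes 2 recursive calls at each level.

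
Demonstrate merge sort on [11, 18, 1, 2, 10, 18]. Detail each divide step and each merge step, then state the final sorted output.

Merge sort trace:

Split: [11, 18, 1, 2, 10, 18] -> [11, 18, 1] and [2, 10, 18]
  Split: [11, 18, 1] -> [11] and [18, 1]
    Split: [18, 1] -> [18] and [1]
    Merge: [18] + [1] -> [1, 18]
  Merge: [11] + [1, 18] -> [1, 11, 18]
  Split: [2, 10, 18] -> [2] and [10, 18]
    Split: [10, 18] -> [10] and [18]
    Merge: [10] + [18] -> [10, 18]
  Merge: [2] + [10, 18] -> [2, 10, 18]
Merge: [1, 11, 18] + [2, 10, 18] -> [1, 2, 10, 11, 18, 18]

Final sorted array: [1, 2, 10, 11, 18, 18]

The merge sort proceeds by recursively splitting the array and merging sorted halves.
After all merges, the sorted array is [1, 2, 10, 11, 18, 18].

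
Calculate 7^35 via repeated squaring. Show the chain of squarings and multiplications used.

Computing 7^35 by squaring (build up from 7^1; each line after the first costs one multiplication):

7^1 = 7
7^2 = (7^1)^2 = 7^2 = 49
7^4 = (7^2)^2 = 49^2 = 2401
7^8 = (7^4)^2 = 2401^2 = 5764801
7^16 = (7^8)^2 = 5764801^2 = 33232930569601
7^17 = 7 * 7^16 = 7 * 33232930569601 = 232630513987207
7^34 = (7^17)^2 = 232630513987207^2 = 54116956037952111668959660849
7^35 = 7 * 7^34 = 7 * 54116956037952111668959660849 = 378818692265664781682717625943

Result: 378818692265664781682717625943
Multiplications needed: 7 (7 lines after 7^1)

7^35 = 378818692265664781682717625943. Using exponentiation by squaring, this requires 7 multiplications. The key idea: if the exponent is even, square the half-power; if odd, multiply by the base once.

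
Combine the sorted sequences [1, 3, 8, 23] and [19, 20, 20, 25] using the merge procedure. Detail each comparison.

Merging process:

Compare 1 vs 19: take 1 from left. Merged: [1]
Compare 3 vs 19: take 3 from left. Merged: [1, 3]
Compare 8 vs 19: take 8 from left. Merged: [1, 3, 8]
Compare 23 vs 19: take 19 from right. Merged: [1, 3, 8, 19]
Compare 23 vs 20: take 20 from right. Merged: [1, 3, 8, 19, 20]
Compare 23 vs 20: take 20 from right. Merged: [1, 3, 8, 19, 20, 20]
Compare 23 vs 25: take 23 from left. Merged: [1, 3, 8, 19, 20, 20, 23]
Append remaining from right: [25]. Merged: [1, 3, 8, 19, 20, 20, 23, 25]

Final merged array: [1, 3, 8, 19, 20, 20, 23, 25]
Total comparisons: 7

The merged array is [1, 3, 8, 19, 20, 20, 23, 25], requiring 7 comparisons. The merge step runs in O(n) time where n is the total number of elements.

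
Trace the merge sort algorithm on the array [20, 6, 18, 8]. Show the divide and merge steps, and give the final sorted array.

Merge sort trace:

Split: [20, 6, 18, 8] -> [20, 6] and [18, 8]
  Split: [20, 6] -> [20] and [6]
  Merge: [20] + [6] -> [6, 20]
  Split: [18, 8] -> [18] and [8]
  Merge: [18] + [8] -> [8, 18]
Merge: [6, 20] + [8, 18] -> [6, 8, 18, 20]

Final sorted array: [6, 8, 18, 20]

The merge sort proceeds by recursively splitting the array and merging sorted halves.
After all merges, the sorted array is [6, 8, 18, 20].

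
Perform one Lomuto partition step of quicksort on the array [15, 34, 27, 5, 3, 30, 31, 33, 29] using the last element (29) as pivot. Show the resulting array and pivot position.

Lomuto partition with pivot = 29:

Initial array: [15, 34, 27, 5, 3, 30, 31, 33, 29]

arr[0]=15 <= 29: swap with position 0, array becomes [15, 34, 27, 5, 3, 30, 31, 33, 29]
arr[1]=34 > 29: no swap
arr[2]=27 <= 29: swap with position 1, array becomes [15, 27, 34, 5, 3, 30, 31, 33, 29]
arr[3]=5 <= 29: swap with position 2, array becomes [15, 27, 5, 34, 3, 30, 31, 33, 29]
arr[4]=3 <= 29: swap with position 3, array becomes [15, 27, 5, 3, 34, 30, 31, 33, 29]
arr[5]=30 > 29: no swap
arr[6]=31 > 29: no swap
arr[7]=33 > 29: no swap

Place pivot at position 4: [15, 27, 5, 3, 29, 30, 31, 33, 34]
Pivot position: 4

After partitioning with pivot 29, the array becomes [15, 27, 5, 3, 29, 30, 31, 33, 34]. The pivot is placed at index 4. All elements to the left of the pivot are <= 29, and all elements to the right are > 29.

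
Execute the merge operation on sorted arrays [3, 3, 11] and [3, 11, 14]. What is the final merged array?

Merging process:

Compare 3 vs 3: take 3 from left. Merged: [3]
Compare 3 vs 3: take 3 from left. Merged: [3, 3]
Compare 11 vs 3: take 3 from right. Merged: [3, 3, 3]
Compare 11 vs 11: take 11 from left. Merged: [3, 3, 3, 11]
Append remaining from right: [11, 14]. Merged: [3, 3, 3, 11, 11, 14]

Final merged array: [3, 3, 3, 11, 11, 14]
Total comparisons: 4

The merged array is [3, 3, 3, 11, 11, 14], requiring 4 comparisons. The merge step runs in O(n) time where n is the total number of elements.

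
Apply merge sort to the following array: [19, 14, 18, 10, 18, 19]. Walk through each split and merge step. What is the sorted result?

Merge sort trace:

Split: [19, 14, 18, 10, 18, 19] -> [19, 14, 18] and [10, 18, 19]
  Split: [19, 14, 18] -> [19] and [14, 18]
    Split: [14, 18] -> [14] and [18]
    Merge: [14] + [18] -> [14, 18]
  Merge: [19] + [14, 18] -> [14, 18, 19]
  Split: [10, 18, 19] -> [10] and [18, 19]
    Split: [18, 19] -> [18] and [19]
    Merge: [18] + [19] -> [18, 19]
  Merge: [10] + [18, 19] -> [10, 18, 19]
Merge: [14, 18, 19] + [10, 18, 19] -> [10, 14, 18, 18, 19, 19]

Final sorted array: [10, 14, 18, 18, 19, 19]

The merge sort proceeds by recursively splitting the array and merging sorted halves.
After all merges, the sorted array is [10, 14, 18, 18, 19, 19].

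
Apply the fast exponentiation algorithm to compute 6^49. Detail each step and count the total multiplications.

Computing 6^49 by squaring (build up from 6^1; each line after the first costs one multiplication):

6^1 = 6
6^2 = (6^1)^2 = 6^2 = 36
6^3 = 6 * 6^2 = 6 * 36 = 216
6^6 = (6^3)^2 = 216^2 = 46656
6^12 = (6^6)^2 = 46656^2 = 2176782336
6^24 = (6^12)^2 = 2176782336^2 = 4738381338321616896
6^48 = (6^24)^2 = 4738381338321616896^2 = 22452257707354557240087211123792674816
6^49 = 6 * 6^48 = 6 * 22452257707354557240087211123792674816 = 134713546244127343440523266742756048896

Result: 134713546244127343440523266742756048896
Multiplications needed: 7 (7 lines after 6^1)

6^49 = 134713546244127343440523266742756048896. Using exponentiation by squaring, this requires 7 multiplications. The key idea: if the exponent is even, square the half-power; if odd, multiply by the base once.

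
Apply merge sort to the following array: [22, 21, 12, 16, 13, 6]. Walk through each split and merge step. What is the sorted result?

Merge sort trace:

Split: [22, 21, 12, 16, 13, 6] -> [22, 21, 12] and [16, 13, 6]
  Split: [22, 21, 12] -> [22] and [21, 12]
    Split: [21, 12] -> [21] and [12]
    Merge: [21] + [12] -> [12, 21]
  Merge: [22] + [12, 21] -> [12, 21, 22]
  Split: [16, 13, 6] -> [16] and [13, 6]
    Split: [13, 6] -> [13] and [6]
    Merge: [13] + [6] -> [6, 13]
  Merge: [16] + [6, 13] -> [6, 13, 16]
Merge: [12, 21, 22] + [6, 13, 16] -> [6, 12, 13, 16, 21, 22]

Final sorted array: [6, 12, 13, 16, 21, 22]

The merge sort proceeds by recursively splitting the array and merging sorted halves.
After all merges, the sorted array is [6, 12, 13, 16, 21, 22].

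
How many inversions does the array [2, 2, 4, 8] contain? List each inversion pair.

Finding inversions in [2, 2, 4, 8]:


Total inversions: 0

The array has 0 inversions. It is already sorted.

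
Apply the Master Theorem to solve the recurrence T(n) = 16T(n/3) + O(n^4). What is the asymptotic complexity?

Master Theorem for T(n) = 16T(n/3) + O(n^4):

a = 16, b = 3, c = 4
log_b(a) = log_3(16) = 2.5237

Case 3: c = 4 > log_3(16) = 2.5237
T(n) = O(n^4) = O(n^4)

For T(n) = 16T(n/3) + O(n^4): log_3(16) = 2.5237. This is Case 3 of the Master Theorem (c > log_b(a), work dominated by root), giving O(n^4).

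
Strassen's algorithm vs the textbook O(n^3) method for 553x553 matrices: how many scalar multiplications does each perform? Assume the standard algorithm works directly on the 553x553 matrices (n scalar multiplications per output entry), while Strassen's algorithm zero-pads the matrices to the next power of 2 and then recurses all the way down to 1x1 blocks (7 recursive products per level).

Matrix multiplication for 553x553 matrices:

Strassen's algorithm requires power-of-2 dimensions. Pad 553x553 to 1024x1024 (next power of 2).

Standard algorithm: 553^3 = 169112377 multiplications
Strassen's algorithm: 7^(log2(1024)) = 7^10 = 282475249 multiplications
Difference: 169112377 - 282475249 = -113362872 (Strassen uses MORE here due to padding overhead — for small or just-over-power-of-2 n, padding can outweigh the per-level savings)

Standard: 169112377 multiplications (553^3). Strassen: 282475249 multiplications (7^10, after padding to 1024x1024). Strassen reduces 8 recursive multiplications to 7 at each level.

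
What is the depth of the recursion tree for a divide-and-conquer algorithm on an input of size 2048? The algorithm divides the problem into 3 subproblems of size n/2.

For divide and conquer with division factor 2:

Problem sizes at each level:
Level 0: 2048
Level 1: 1024
Level 2: 512
Level 3: 256
Level 4: 128
Level 5: 64
Level 6: 32
Level 7: 16
Level 8: 8
Level 9: 4
Level 10: 2
Level 11: 1

The root is level 0 and the size-1 base case is level 11 (the tree spans levels 0 through 11, i.e. 12 levels counting the root), so the depth is the number of divisions: log_2(2048) = 11

The recursion tree depth is log_2(2048) = 11. At each level, the problem size is divided by 2, so it takes 11 divisions to reduce to a base case of size 1. The algorithm makes 3 recursive calls at each level.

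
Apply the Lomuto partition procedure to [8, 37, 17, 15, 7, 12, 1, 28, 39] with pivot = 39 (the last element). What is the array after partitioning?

Lomuto partition with pivot = 39:

Initial array: [8, 37, 17, 15, 7, 12, 1, 28, 39]

arr[0]=8 <= 39: swap with position 0, array becomes [8, 37, 17, 15, 7, 12, 1, 28, 39]
arr[1]=37 <= 39: swap with position 1, array becomes [8, 37, 17, 15, 7, 12, 1, 28, 39]
arr[2]=17 <= 39: swap with position 2, array becomes [8, 37, 17, 15, 7, 12, 1, 28, 39]
arr[3]=15 <= 39: swap with position 3, array becomes [8, 37, 17, 15, 7, 12, 1, 28, 39]
arr[4]=7 <= 39: swap with position 4, array becomes [8, 37, 17, 15, 7, 12, 1, 28, 39]
arr[5]=12 <= 39: swap with position 5, array becomes [8, 37, 17, 15, 7, 12, 1, 28, 39]
arr[6]=1 <= 39: swap with position 6, array becomes [8, 37, 17, 15, 7, 12, 1, 28, 39]
arr[7]=28 <= 39: swap with position 7, array becomes [8, 37, 17, 15, 7, 12, 1, 28, 39]

Place pivot at position 8: [8, 37, 17, 15, 7, 12, 1, 28, 39]
Pivot position: 8

After partitioning with pivot 39, the array becomes [8, 37, 17, 15, 7, 12, 1, 28, 39]. The pivot is placed at index 8. All elements to the left of the pivot are <= 39, and all elements to the right are > 39.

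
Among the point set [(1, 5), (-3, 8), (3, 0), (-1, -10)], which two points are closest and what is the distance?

Computing all pairwise distances among 4 points:

d((1, 5), (-3, 8)) = 5.0 <-- minimum
d((1, 5), (3, 0)) = 5.3852
d((1, 5), (-1, -10)) = 15.1327
d((-3, 8), (3, 0)) = 10.0
d((-3, 8), (-1, -10)) = 18.1108
d((3, 0), (-1, -10)) = 10.7703

Closest pair: (1, 5) and (-3, 8) with distance 5.0

The closest pair is (1, 5) and (-3, 8) with Euclidean distance 5.0. For 4 points, brute-force pairwise comparison is shown above. For large n, the divide-and-conquer algorithm (sort by x, recurse on halves, check the dividing strip) achieves O(n log n).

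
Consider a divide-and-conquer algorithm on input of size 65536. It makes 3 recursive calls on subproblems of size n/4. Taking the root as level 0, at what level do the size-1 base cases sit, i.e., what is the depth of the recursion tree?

For divide and conquer with division factor 4:

Problem sizes at each level:
Level 0: 65536
Level 1: 16384
Level 2: 4096
Level 3: 1024
Level 4: 256
Level 5: 64
Level 6: 16
Level 7: 4
Level 8: 1

The root is level 0 and the size-1 base case is level 8 (the tree spans levels 0 through 8, i.e. 9 levels counting the root), so the depth is the number of divisions: log_4(65536) = 8

The recursion tree depth is log_4(65536) = 8. At each level, the problem size is divided by 4, so it takes 8 divisions to reduce to a base case of size 1. The algorithm makes 3 recursive calls at each level.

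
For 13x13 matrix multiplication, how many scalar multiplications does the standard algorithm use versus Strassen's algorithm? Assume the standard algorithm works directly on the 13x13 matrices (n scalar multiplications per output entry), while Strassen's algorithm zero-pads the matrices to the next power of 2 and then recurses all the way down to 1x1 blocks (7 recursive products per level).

Matrix multiplication for 13x13 matrices:

Strassen's algorithm requires power-of-2 dimensions. Pad 13x13 to 16x16 (next power of 2).

Standard algorithm: 13^3 = 2197 multiplications
Strassen's algorithm: 7^(log2(16)) = 7^4 = 2401 multiplications
Difference: 2197 - 2401 = -204 (Strassen uses MORE here due to padding overhead — for small or just-over-power-of-2 n, padding can outweigh the per-level savings)

Standard: 2197 multiplications (13^3). Strassen: 2401 multiplications (7^4, after padding to 16x16). Strassen reduces 8 recursive multiplications to 7 at each level.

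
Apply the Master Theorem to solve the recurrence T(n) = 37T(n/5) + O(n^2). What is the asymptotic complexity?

Master Theorem for T(n) = 37T(n/5) + O(n^2):

a = 37, b = 5, c = 2
log_b(a) = log_5(37) = 2.2436

Case 1: c = 2 < log_5(37) = 2.2436
T(n) = O(n^(log_5 37))

For T(n) = 37T(n/5) + O(n^2): log_5(37) = 2.2436. This is Case 1 of the Master Theorem (c < log_b(a), work dominated by leaves), giving O(n^(log_5 37)).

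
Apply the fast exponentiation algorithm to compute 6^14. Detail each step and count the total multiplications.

Computing 6^14 by squaring (build up from 6^1; each line after the first costs one multiplication):

6^1 = 6
6^2 = (6^1)^2 = 6^2 = 36
6^3 = 6 * 6^2 = 6 * 36 = 216
6^6 = (6^3)^2 = 216^2 = 46656
6^7 = 6 * 6^6 = 6 * 46656 = 279936
6^14 = (6^7)^2 = 279936^2 = 78364164096

Result: 78364164096
Multiplications needed: 5 (5 lines after 6^1)

6^14 = 78364164096. Using exponentiation by squaring, this requires 5 multiplications. The key idea: if the exponent is even, square the half-power; if odd, multiply by the base once.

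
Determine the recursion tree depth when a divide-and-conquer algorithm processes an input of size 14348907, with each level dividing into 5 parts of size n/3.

For divide and conquer with division factor 3:

Problem sizes at each level:
Level 0: 14348907
Level 1: 4782969
Level 2: 1594323
Level 3: 531441
Level 4: 177147
Level 5: 59049
Level 6: 19683
Level 7: 6561
Level 8: 2187
Level 9: 729
Level 10: 243
Level 11: 81
Level 12: 27
Level 13: 9
Level 14: 3
Level 15: 1

The root is level 0 and the size-1 base case is level 15 (the tree spans levels 0 through 15, i.e. 16 levels counting the root), so the depth is the number of divisions: log_3(14348907) = 15

The recursion tree depth is log_3(14348907) = 15. At each level, the problem size is divided by 3, so it takes 15 divisions to reduce to a base case of size 1. The algorithm makes 5 recursive calls at each level.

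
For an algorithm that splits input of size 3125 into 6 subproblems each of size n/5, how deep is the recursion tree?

For divide and conquer with division factor 5:

Problem sizes at each level:
Level 0: 3125
Level 1: 625
Level 2: 125
Level 3: 25
Level 4: 5
Level 5: 1

The root is level 0 and the size-1 base case is level 5 (the tree spans levels 0 through 5, i.e. 6 levels counting the root), so the depth is the number of divisions: log_5(3125) = 5

The recursion tree depth is log_5(3125) = 5. At each level, the problem size is divided by 5, so it takes 5 divisions to reduce to a base case of size 1. The algorithm makes 6 recursive calls at each level.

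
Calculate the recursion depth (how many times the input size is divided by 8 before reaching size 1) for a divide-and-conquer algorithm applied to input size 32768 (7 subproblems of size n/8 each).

For divide and conquer with division factor 8:

Problem sizes at each level:
Level 0: 32768
Level 1: 4096
Level 2: 512
Level 3: 64
Level 4: 8
Level 5: 1

The root is level 0 and the size-1 base case is level 5 (the tree spans levels 0 through 5, i.e. 6 levels counting the root), so the depth is the number of divisions: log_8(32768) = 5

The recursion tree depth is log_8(32768) = 5. At each level, the problem size is divided by 8, so it takes 5 divisions to reduce to a base case of size 1. The algorithm makes 7 recursive calls at each level.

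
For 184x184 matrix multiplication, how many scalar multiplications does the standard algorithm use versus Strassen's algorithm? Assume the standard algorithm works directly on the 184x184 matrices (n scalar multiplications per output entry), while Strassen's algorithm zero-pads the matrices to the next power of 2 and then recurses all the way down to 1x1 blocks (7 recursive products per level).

Matrix multiplication for 184x184 matrices:

Strassen's algorithm requires power-of-2 dimensions. Pad 184x184 to 256x256 (next power of 2).

Standard algorithm: 184^3 = 6229504 multiplications
Strassen's algorithm: 7^(log2(256)) = 7^8 = 5764801 multiplications
Savings: 6229504 - 5764801 = 464703 multiplications

Standard: 6229504 multiplications (184^3). Strassen: 5764801 multiplications (7^8, after padding to 256x256). Strassen reduces 8 recursive multiplications to 7 at each level.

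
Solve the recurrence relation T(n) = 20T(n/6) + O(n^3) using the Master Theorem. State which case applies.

Master Theorem for T(n) = 20T(n/6) + O(n^3):

a = 20, b = 6, c = 3
log_b(a) = log_6(20) = 1.6720

Case 3: c = 3 > log_6(20) = 1.6720
T(n) = O(n^3) = O(n^3)

For T(n) = 20T(n/6) + O(n^3): log_6(20) = 1.6720. This is Case 3 of the Master Theorem (c > log_b(a), work dominated by root), giving O(n^3).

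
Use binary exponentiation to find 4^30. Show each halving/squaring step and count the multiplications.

Computing 4^30 by squaring (build up from 4^1; each line after the first costs one multiplication):

4^1 = 4
4^2 = (4^1)^2 = 4^2 = 16
4^3 = 4 * 4^2 = 4 * 16 = 64
4^6 = (4^3)^2 = 64^2 = 4096
4^7 = 4 * 4^6 = 4 * 4096 = 16384
4^14 = (4^7)^2 = 16384^2 = 268435456
4^15 = 4 * 4^14 = 4 * 268435456 = 1073741824
4^30 = (4^15)^2 = 1073741824^2 = 1152921504606846976

Result: 1152921504606846976
Multiplications needed: 7 (7 lines after 4^1)

4^30 = 1152921504606846976. Using exponentiation by squaring, this requires 7 multiplications. The key idea: if the exponent is even, square the half-power; if odd, multiply by the base once.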